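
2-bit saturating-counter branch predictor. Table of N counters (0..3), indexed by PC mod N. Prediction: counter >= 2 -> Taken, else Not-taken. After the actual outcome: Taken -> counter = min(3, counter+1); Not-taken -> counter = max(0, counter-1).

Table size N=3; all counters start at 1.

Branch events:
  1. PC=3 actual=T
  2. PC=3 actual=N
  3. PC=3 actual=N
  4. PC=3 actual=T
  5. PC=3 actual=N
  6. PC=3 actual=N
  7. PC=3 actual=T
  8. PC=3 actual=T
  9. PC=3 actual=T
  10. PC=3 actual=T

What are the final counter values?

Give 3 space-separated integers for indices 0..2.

Ev 1: PC=3 idx=0 pred=N actual=T -> ctr[0]=2
Ev 2: PC=3 idx=0 pred=T actual=N -> ctr[0]=1
Ev 3: PC=3 idx=0 pred=N actual=N -> ctr[0]=0
Ev 4: PC=3 idx=0 pred=N actual=T -> ctr[0]=1
Ev 5: PC=3 idx=0 pred=N actual=N -> ctr[0]=0
Ev 6: PC=3 idx=0 pred=N actual=N -> ctr[0]=0
Ev 7: PC=3 idx=0 pred=N actual=T -> ctr[0]=1
Ev 8: PC=3 idx=0 pred=N actual=T -> ctr[0]=2
Ev 9: PC=3 idx=0 pred=T actual=T -> ctr[0]=3
Ev 10: PC=3 idx=0 pred=T actual=T -> ctr[0]=3

Answer: 3 1 1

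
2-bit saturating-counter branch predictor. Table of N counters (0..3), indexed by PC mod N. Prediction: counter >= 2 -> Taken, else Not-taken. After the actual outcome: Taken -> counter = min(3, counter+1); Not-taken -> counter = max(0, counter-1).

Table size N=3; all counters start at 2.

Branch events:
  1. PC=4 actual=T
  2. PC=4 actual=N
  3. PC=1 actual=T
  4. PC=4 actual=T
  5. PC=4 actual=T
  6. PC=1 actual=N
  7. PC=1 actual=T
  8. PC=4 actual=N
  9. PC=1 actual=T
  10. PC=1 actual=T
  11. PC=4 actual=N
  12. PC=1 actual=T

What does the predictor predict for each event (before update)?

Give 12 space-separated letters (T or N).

Ev 1: PC=4 idx=1 pred=T actual=T -> ctr[1]=3
Ev 2: PC=4 idx=1 pred=T actual=N -> ctr[1]=2
Ev 3: PC=1 idx=1 pred=T actual=T -> ctr[1]=3
Ev 4: PC=4 idx=1 pred=T actual=T -> ctr[1]=3
Ev 5: PC=4 idx=1 pred=T actual=T -> ctr[1]=3
Ev 6: PC=1 idx=1 pred=T actual=N -> ctr[1]=2
Ev 7: PC=1 idx=1 pred=T actual=T -> ctr[1]=3
Ev 8: PC=4 idx=1 pred=T actual=N -> ctr[1]=2
Ev 9: PC=1 idx=1 pred=T actual=T -> ctr[1]=3
Ev 10: PC=1 idx=1 pred=T actual=T -> ctr[1]=3
Ev 11: PC=4 idx=1 pred=T actual=N -> ctr[1]=2
Ev 12: PC=1 idx=1 pred=T actual=T -> ctr[1]=3

Answer: T T T T T T T T T T T T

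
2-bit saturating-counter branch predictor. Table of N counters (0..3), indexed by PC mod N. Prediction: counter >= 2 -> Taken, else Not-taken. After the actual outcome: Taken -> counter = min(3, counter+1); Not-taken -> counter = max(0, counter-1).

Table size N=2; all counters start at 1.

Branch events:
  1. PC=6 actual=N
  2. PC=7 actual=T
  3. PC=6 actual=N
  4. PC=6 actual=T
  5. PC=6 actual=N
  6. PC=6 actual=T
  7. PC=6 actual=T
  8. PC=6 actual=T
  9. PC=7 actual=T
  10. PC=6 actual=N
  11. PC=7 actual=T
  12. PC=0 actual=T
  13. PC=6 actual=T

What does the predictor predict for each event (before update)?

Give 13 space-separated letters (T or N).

Ev 1: PC=6 idx=0 pred=N actual=N -> ctr[0]=0
Ev 2: PC=7 idx=1 pred=N actual=T -> ctr[1]=2
Ev 3: PC=6 idx=0 pred=N actual=N -> ctr[0]=0
Ev 4: PC=6 idx=0 pred=N actual=T -> ctr[0]=1
Ev 5: PC=6 idx=0 pred=N actual=N -> ctr[0]=0
Ev 6: PC=6 idx=0 pred=N actual=T -> ctr[0]=1
Ev 7: PC=6 idx=0 pred=N actual=T -> ctr[0]=2
Ev 8: PC=6 idx=0 pred=T actual=T -> ctr[0]=3
Ev 9: PC=7 idx=1 pred=T actual=T -> ctr[1]=3
Ev 10: PC=6 idx=0 pred=T actual=N -> ctr[0]=2
Ev 11: PC=7 idx=1 pred=T actual=T -> ctr[1]=3
Ev 12: PC=0 idx=0 pred=T actual=T -> ctr[0]=3
Ev 13: PC=6 idx=0 pred=T actual=T -> ctr[0]=3

Answer: N N N N N N N T T T T T T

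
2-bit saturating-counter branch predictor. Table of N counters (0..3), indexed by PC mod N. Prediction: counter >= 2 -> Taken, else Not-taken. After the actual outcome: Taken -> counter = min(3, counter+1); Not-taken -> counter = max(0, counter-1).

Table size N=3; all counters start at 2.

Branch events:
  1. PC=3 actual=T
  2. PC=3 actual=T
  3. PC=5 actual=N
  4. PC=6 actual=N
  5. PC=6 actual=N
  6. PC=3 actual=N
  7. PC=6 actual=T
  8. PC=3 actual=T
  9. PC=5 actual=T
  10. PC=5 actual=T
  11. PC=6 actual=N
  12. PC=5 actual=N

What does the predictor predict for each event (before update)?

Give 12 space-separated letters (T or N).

Ev 1: PC=3 idx=0 pred=T actual=T -> ctr[0]=3
Ev 2: PC=3 idx=0 pred=T actual=T -> ctr[0]=3
Ev 3: PC=5 idx=2 pred=T actual=N -> ctr[2]=1
Ev 4: PC=6 idx=0 pred=T actual=N -> ctr[0]=2
Ev 5: PC=6 idx=0 pred=T actual=N -> ctr[0]=1
Ev 6: PC=3 idx=0 pred=N actual=N -> ctr[0]=0
Ev 7: PC=6 idx=0 pred=N actual=T -> ctr[0]=1
Ev 8: PC=3 idx=0 pred=N actual=T -> ctr[0]=2
Ev 9: PC=5 idx=2 pred=N actual=T -> ctr[2]=2
Ev 10: PC=5 idx=2 pred=T actual=T -> ctr[2]=3
Ev 11: PC=6 idx=0 pred=T actual=N -> ctr[0]=1
Ev 12: PC=5 idx=2 pred=T actual=N -> ctr[2]=2

Answer: T T T T T N N N N T T T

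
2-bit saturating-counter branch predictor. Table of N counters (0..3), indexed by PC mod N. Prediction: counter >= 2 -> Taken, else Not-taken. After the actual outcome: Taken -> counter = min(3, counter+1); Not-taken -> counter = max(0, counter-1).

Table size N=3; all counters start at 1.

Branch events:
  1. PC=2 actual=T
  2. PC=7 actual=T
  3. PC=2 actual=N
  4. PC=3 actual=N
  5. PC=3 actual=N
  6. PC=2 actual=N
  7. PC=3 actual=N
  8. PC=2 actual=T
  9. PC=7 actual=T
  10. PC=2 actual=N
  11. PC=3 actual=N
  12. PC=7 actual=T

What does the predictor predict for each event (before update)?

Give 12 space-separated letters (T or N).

Answer: N N T N N N N N T N N T

Derivation:
Ev 1: PC=2 idx=2 pred=N actual=T -> ctr[2]=2
Ev 2: PC=7 idx=1 pred=N actual=T -> ctr[1]=2
Ev 3: PC=2 idx=2 pred=T actual=N -> ctr[2]=1
Ev 4: PC=3 idx=0 pred=N actual=N -> ctr[0]=0
Ev 5: PC=3 idx=0 pred=N actual=N -> ctr[0]=0
Ev 6: PC=2 idx=2 pred=N actual=N -> ctr[2]=0
Ev 7: PC=3 idx=0 pred=N actual=N -> ctr[0]=0
Ev 8: PC=2 idx=2 pred=N actual=T -> ctr[2]=1
Ev 9: PC=7 idx=1 pred=T actual=T -> ctr[1]=3
Ev 10: PC=2 idx=2 pred=N actual=N -> ctr[2]=0
Ev 11: PC=3 idx=0 pred=N actual=N -> ctr[0]=0
Ev 12: PC=7 idx=1 pred=T actual=T -> ctr[1]=3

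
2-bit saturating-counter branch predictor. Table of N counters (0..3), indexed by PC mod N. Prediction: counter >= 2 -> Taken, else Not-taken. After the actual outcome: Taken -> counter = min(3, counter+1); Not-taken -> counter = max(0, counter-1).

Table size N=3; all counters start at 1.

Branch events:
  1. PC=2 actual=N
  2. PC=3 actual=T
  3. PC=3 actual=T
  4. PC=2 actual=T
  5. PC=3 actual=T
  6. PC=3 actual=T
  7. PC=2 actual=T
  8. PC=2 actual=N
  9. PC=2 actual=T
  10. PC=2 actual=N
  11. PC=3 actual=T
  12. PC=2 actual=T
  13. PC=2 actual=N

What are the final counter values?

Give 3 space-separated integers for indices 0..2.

Ev 1: PC=2 idx=2 pred=N actual=N -> ctr[2]=0
Ev 2: PC=3 idx=0 pred=N actual=T -> ctr[0]=2
Ev 3: PC=3 idx=0 pred=T actual=T -> ctr[0]=3
Ev 4: PC=2 idx=2 pred=N actual=T -> ctr[2]=1
Ev 5: PC=3 idx=0 pred=T actual=T -> ctr[0]=3
Ev 6: PC=3 idx=0 pred=T actual=T -> ctr[0]=3
Ev 7: PC=2 idx=2 pred=N actual=T -> ctr[2]=2
Ev 8: PC=2 idx=2 pred=T actual=N -> ctr[2]=1
Ev 9: PC=2 idx=2 pred=N actual=T -> ctr[2]=2
Ev 10: PC=2 idx=2 pred=T actual=N -> ctr[2]=1
Ev 11: PC=3 idx=0 pred=T actual=T -> ctr[0]=3
Ev 12: PC=2 idx=2 pred=N actual=T -> ctr[2]=2
Ev 13: PC=2 idx=2 pred=T actual=N -> ctr[2]=1

Answer: 3 1 1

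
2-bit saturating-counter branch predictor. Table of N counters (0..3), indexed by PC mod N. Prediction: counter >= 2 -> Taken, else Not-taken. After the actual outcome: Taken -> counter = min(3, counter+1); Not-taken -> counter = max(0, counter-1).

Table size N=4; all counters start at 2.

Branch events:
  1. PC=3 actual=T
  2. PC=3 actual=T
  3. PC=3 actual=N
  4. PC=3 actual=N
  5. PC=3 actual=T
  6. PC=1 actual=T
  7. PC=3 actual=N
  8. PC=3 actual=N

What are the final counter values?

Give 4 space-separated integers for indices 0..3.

Answer: 2 3 2 0

Derivation:
Ev 1: PC=3 idx=3 pred=T actual=T -> ctr[3]=3
Ev 2: PC=3 idx=3 pred=T actual=T -> ctr[3]=3
Ev 3: PC=3 idx=3 pred=T actual=N -> ctr[3]=2
Ev 4: PC=3 idx=3 pred=T actual=N -> ctr[3]=1
Ev 5: PC=3 idx=3 pred=N actual=T -> ctr[3]=2
Ev 6: PC=1 idx=1 pred=T actual=T -> ctr[1]=3
Ev 7: PC=3 idx=3 pred=T actual=N -> ctr[3]=1
Ev 8: PC=3 idx=3 pred=N actual=N -> ctr[3]=0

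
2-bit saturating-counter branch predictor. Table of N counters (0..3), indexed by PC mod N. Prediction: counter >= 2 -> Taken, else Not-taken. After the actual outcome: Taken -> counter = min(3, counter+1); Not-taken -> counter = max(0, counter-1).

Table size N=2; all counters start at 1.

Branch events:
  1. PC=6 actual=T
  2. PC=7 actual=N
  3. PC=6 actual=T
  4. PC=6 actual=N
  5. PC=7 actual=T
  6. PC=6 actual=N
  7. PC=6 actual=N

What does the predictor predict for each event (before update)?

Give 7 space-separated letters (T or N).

Answer: N N T T N T N

Derivation:
Ev 1: PC=6 idx=0 pred=N actual=T -> ctr[0]=2
Ev 2: PC=7 idx=1 pred=N actual=N -> ctr[1]=0
Ev 3: PC=6 idx=0 pred=T actual=T -> ctr[0]=3
Ev 4: PC=6 idx=0 pred=T actual=N -> ctr[0]=2
Ev 5: PC=7 idx=1 pred=N actual=T -> ctr[1]=1
Ev 6: PC=6 idx=0 pred=T actual=N -> ctr[0]=1
Ev 7: PC=6 idx=0 pred=N actual=N -> ctr[0]=0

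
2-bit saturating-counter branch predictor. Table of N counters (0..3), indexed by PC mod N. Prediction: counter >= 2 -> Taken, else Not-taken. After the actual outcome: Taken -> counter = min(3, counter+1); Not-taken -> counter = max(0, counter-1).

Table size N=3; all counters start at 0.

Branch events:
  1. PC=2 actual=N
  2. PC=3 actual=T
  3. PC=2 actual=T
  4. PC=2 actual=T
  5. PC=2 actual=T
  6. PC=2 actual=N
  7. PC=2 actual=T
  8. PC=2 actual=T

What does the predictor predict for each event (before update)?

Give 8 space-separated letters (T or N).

Answer: N N N N T T T T

Derivation:
Ev 1: PC=2 idx=2 pred=N actual=N -> ctr[2]=0
Ev 2: PC=3 idx=0 pred=N actual=T -> ctr[0]=1
Ev 3: PC=2 idx=2 pred=N actual=T -> ctr[2]=1
Ev 4: PC=2 idx=2 pred=N actual=T -> ctr[2]=2
Ev 5: PC=2 idx=2 pred=T actual=T -> ctr[2]=3
Ev 6: PC=2 idx=2 pred=T actual=N -> ctr[2]=2
Ev 7: PC=2 idx=2 pred=T actual=T -> ctr[2]=3
Ev 8: PC=2 idx=2 pred=T actual=T -> ctr[2]=3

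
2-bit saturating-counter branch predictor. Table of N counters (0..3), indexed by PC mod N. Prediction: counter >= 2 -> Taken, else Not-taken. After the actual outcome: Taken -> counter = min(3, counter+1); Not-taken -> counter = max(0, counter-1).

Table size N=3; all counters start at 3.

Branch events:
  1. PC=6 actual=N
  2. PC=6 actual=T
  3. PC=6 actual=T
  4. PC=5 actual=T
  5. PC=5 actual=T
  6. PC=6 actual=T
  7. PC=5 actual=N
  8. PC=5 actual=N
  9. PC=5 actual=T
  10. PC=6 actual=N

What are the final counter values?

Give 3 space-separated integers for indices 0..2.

Ev 1: PC=6 idx=0 pred=T actual=N -> ctr[0]=2
Ev 2: PC=6 idx=0 pred=T actual=T -> ctr[0]=3
Ev 3: PC=6 idx=0 pred=T actual=T -> ctr[0]=3
Ev 4: PC=5 idx=2 pred=T actual=T -> ctr[2]=3
Ev 5: PC=5 idx=2 pred=T actual=T -> ctr[2]=3
Ev 6: PC=6 idx=0 pred=T actual=T -> ctr[0]=3
Ev 7: PC=5 idx=2 pred=T actual=N -> ctr[2]=2
Ev 8: PC=5 idx=2 pred=T actual=N -> ctr[2]=1
Ev 9: PC=5 idx=2 pred=N actual=T -> ctr[2]=2
Ev 10: PC=6 idx=0 pred=T actual=N -> ctr[0]=2

Answer: 2 3 2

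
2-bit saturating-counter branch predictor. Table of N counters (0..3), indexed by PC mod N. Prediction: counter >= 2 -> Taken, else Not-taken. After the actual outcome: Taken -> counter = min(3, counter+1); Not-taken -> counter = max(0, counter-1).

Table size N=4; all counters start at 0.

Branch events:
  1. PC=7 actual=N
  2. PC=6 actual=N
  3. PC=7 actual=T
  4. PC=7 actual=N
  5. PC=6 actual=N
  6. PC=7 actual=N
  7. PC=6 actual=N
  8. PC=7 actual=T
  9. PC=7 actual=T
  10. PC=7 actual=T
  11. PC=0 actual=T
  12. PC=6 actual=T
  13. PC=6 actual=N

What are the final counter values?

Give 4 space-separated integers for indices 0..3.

Ev 1: PC=7 idx=3 pred=N actual=N -> ctr[3]=0
Ev 2: PC=6 idx=2 pred=N actual=N -> ctr[2]=0
Ev 3: PC=7 idx=3 pred=N actual=T -> ctr[3]=1
Ev 4: PC=7 idx=3 pred=N actual=N -> ctr[3]=0
Ev 5: PC=6 idx=2 pred=N actual=N -> ctr[2]=0
Ev 6: PC=7 idx=3 pred=N actual=N -> ctr[3]=0
Ev 7: PC=6 idx=2 pred=N actual=N -> ctr[2]=0
Ev 8: PC=7 idx=3 pred=N actual=T -> ctr[3]=1
Ev 9: PC=7 idx=3 pred=N actual=T -> ctr[3]=2
Ev 10: PC=7 idx=3 pred=T actual=T -> ctr[3]=3
Ev 11: PC=0 idx=0 pred=N actual=T -> ctr[0]=1
Ev 12: PC=6 idx=2 pred=N actual=T -> ctr[2]=1
Ev 13: PC=6 idx=2 pred=N actual=N -> ctr[2]=0

Answer: 1 0 0 3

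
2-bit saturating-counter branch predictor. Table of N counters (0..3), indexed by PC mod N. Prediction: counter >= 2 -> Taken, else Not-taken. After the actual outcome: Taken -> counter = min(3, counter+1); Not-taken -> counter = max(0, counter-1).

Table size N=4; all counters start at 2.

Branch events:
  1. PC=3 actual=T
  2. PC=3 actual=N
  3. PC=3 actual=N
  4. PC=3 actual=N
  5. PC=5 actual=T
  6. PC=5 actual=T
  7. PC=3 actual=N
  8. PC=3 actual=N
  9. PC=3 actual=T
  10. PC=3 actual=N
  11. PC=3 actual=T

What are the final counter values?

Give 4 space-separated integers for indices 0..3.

Ev 1: PC=3 idx=3 pred=T actual=T -> ctr[3]=3
Ev 2: PC=3 idx=3 pred=T actual=N -> ctr[3]=2
Ev 3: PC=3 idx=3 pred=T actual=N -> ctr[3]=1
Ev 4: PC=3 idx=3 pred=N actual=N -> ctr[3]=0
Ev 5: PC=5 idx=1 pred=T actual=T -> ctr[1]=3
Ev 6: PC=5 idx=1 pred=T actual=T -> ctr[1]=3
Ev 7: PC=3 idx=3 pred=N actual=N -> ctr[3]=0
Ev 8: PC=3 idx=3 pred=N actual=N -> ctr[3]=0
Ev 9: PC=3 idx=3 pred=N actual=T -> ctr[3]=1
Ev 10: PC=3 idx=3 pred=N actual=N -> ctr[3]=0
Ev 11: PC=3 idx=3 pred=N actual=T -> ctr[3]=1

Answer: 2 3 2 1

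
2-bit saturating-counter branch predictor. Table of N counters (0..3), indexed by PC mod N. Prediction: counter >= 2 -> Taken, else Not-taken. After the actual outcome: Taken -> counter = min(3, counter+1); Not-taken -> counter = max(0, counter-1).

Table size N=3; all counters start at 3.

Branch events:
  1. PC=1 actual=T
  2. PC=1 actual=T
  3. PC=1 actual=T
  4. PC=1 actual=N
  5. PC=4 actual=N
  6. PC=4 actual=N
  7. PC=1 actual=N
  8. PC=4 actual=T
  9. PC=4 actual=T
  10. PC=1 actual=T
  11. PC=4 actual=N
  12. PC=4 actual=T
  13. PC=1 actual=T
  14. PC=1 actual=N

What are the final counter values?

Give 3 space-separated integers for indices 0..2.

Ev 1: PC=1 idx=1 pred=T actual=T -> ctr[1]=3
Ev 2: PC=1 idx=1 pred=T actual=T -> ctr[1]=3
Ev 3: PC=1 idx=1 pred=T actual=T -> ctr[1]=3
Ev 4: PC=1 idx=1 pred=T actual=N -> ctr[1]=2
Ev 5: PC=4 idx=1 pred=T actual=N -> ctr[1]=1
Ev 6: PC=4 idx=1 pred=N actual=N -> ctr[1]=0
Ev 7: PC=1 idx=1 pred=N actual=N -> ctr[1]=0
Ev 8: PC=4 idx=1 pred=N actual=T -> ctr[1]=1
Ev 9: PC=4 idx=1 pred=N actual=T -> ctr[1]=2
Ev 10: PC=1 idx=1 pred=T actual=T -> ctr[1]=3
Ev 11: PC=4 idx=1 pred=T actual=N -> ctr[1]=2
Ev 12: PC=4 idx=1 pred=T actual=T -> ctr[1]=3
Ev 13: PC=1 idx=1 pred=T actual=T -> ctr[1]=3
Ev 14: PC=1 idx=1 pred=T actual=N -> ctr[1]=2

Answer: 3 2 3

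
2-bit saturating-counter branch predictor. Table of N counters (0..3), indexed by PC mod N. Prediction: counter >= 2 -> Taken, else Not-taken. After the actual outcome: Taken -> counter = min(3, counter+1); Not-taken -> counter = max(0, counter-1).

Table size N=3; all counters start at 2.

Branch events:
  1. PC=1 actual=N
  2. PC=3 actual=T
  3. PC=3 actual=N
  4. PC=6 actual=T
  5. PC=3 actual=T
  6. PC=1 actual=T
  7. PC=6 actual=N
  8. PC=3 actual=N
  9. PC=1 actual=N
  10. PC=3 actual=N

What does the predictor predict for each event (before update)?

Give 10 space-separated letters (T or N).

Ev 1: PC=1 idx=1 pred=T actual=N -> ctr[1]=1
Ev 2: PC=3 idx=0 pred=T actual=T -> ctr[0]=3
Ev 3: PC=3 idx=0 pred=T actual=N -> ctr[0]=2
Ev 4: PC=6 idx=0 pred=T actual=T -> ctr[0]=3
Ev 5: PC=3 idx=0 pred=T actual=T -> ctr[0]=3
Ev 6: PC=1 idx=1 pred=N actual=T -> ctr[1]=2
Ev 7: PC=6 idx=0 pred=T actual=N -> ctr[0]=2
Ev 8: PC=3 idx=0 pred=T actual=N -> ctr[0]=1
Ev 9: PC=1 idx=1 pred=T actual=N -> ctr[1]=1
Ev 10: PC=3 idx=0 pred=N actual=N -> ctr[0]=0

Answer: T T T T T N T T T N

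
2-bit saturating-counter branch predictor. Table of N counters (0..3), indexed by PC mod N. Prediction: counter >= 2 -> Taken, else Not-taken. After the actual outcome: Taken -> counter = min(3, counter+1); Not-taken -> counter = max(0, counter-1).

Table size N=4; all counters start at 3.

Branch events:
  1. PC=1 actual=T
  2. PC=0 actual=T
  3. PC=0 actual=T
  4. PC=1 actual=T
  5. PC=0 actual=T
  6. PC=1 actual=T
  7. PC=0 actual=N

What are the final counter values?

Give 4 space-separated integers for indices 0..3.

Ev 1: PC=1 idx=1 pred=T actual=T -> ctr[1]=3
Ev 2: PC=0 idx=0 pred=T actual=T -> ctr[0]=3
Ev 3: PC=0 idx=0 pred=T actual=T -> ctr[0]=3
Ev 4: PC=1 idx=1 pred=T actual=T -> ctr[1]=3
Ev 5: PC=0 idx=0 pred=T actual=T -> ctr[0]=3
Ev 6: PC=1 idx=1 pred=T actual=T -> ctr[1]=3
Ev 7: PC=0 idx=0 pred=T actual=N -> ctr[0]=2

Answer: 2 3 3 3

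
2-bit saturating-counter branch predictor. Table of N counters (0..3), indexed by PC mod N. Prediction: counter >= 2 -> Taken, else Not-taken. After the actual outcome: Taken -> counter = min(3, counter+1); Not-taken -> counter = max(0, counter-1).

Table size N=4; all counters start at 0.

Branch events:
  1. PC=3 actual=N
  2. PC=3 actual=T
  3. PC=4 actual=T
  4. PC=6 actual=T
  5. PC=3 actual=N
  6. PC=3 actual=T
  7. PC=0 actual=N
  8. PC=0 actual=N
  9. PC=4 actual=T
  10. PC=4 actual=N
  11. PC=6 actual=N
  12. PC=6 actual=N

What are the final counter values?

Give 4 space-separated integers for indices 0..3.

Answer: 0 0 0 1

Derivation:
Ev 1: PC=3 idx=3 pred=N actual=N -> ctr[3]=0
Ev 2: PC=3 idx=3 pred=N actual=T -> ctr[3]=1
Ev 3: PC=4 idx=0 pred=N actual=T -> ctr[0]=1
Ev 4: PC=6 idx=2 pred=N actual=T -> ctr[2]=1
Ev 5: PC=3 idx=3 pred=N actual=N -> ctr[3]=0
Ev 6: PC=3 idx=3 pred=N actual=T -> ctr[3]=1
Ev 7: PC=0 idx=0 pred=N actual=N -> ctr[0]=0
Ev 8: PC=0 idx=0 pred=N actual=N -> ctr[0]=0
Ev 9: PC=4 idx=0 pred=N actual=T -> ctr[0]=1
Ev 10: PC=4 idx=0 pred=N actual=N -> ctr[0]=0
Ev 11: PC=6 idx=2 pred=N actual=N -> ctr[2]=0
Ev 12: PC=6 idx=2 pred=N actual=N -> ctr[2]=0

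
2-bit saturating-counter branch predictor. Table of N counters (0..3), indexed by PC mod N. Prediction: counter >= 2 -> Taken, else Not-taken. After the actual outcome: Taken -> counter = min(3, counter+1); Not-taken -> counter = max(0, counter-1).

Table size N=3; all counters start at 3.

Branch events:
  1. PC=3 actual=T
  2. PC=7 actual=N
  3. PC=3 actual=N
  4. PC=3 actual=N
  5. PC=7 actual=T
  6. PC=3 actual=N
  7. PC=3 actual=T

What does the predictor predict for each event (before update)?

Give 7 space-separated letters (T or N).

Ev 1: PC=3 idx=0 pred=T actual=T -> ctr[0]=3
Ev 2: PC=7 idx=1 pred=T actual=N -> ctr[1]=2
Ev 3: PC=3 idx=0 pred=T actual=N -> ctr[0]=2
Ev 4: PC=3 idx=0 pred=T actual=N -> ctr[0]=1
Ev 5: PC=7 idx=1 pred=T actual=T -> ctr[1]=3
Ev 6: PC=3 idx=0 pred=N actual=N -> ctr[0]=0
Ev 7: PC=3 idx=0 pred=N actual=T -> ctr[0]=1

Answer: T T T T T N N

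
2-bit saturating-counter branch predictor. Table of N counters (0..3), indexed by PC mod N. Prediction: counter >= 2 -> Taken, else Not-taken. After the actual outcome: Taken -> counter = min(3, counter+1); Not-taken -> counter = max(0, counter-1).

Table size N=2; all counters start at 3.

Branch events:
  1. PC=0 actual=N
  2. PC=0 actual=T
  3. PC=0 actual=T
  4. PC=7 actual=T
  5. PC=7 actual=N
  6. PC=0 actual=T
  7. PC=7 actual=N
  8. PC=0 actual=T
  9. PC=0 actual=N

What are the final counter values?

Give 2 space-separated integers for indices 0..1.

Ev 1: PC=0 idx=0 pred=T actual=N -> ctr[0]=2
Ev 2: PC=0 idx=0 pred=T actual=T -> ctr[0]=3
Ev 3: PC=0 idx=0 pred=T actual=T -> ctr[0]=3
Ev 4: PC=7 idx=1 pred=T actual=T -> ctr[1]=3
Ev 5: PC=7 idx=1 pred=T actual=N -> ctr[1]=2
Ev 6: PC=0 idx=0 pred=T actual=T -> ctr[0]=3
Ev 7: PC=7 idx=1 pred=T actual=N -> ctr[1]=1
Ev 8: PC=0 idx=0 pred=T actual=T -> ctr[0]=3
Ev 9: PC=0 idx=0 pred=T actual=N -> ctr[0]=2

Answer: 2 1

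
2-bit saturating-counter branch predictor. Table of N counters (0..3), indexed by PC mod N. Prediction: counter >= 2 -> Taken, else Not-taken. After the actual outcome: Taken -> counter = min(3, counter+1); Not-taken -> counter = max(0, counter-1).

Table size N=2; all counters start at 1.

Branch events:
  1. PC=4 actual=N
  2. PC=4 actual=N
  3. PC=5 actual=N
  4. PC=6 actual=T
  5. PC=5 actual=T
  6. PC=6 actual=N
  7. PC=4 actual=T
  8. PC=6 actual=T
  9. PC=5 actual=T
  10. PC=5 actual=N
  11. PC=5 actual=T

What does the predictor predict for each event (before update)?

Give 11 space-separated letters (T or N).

Ev 1: PC=4 idx=0 pred=N actual=N -> ctr[0]=0
Ev 2: PC=4 idx=0 pred=N actual=N -> ctr[0]=0
Ev 3: PC=5 idx=1 pred=N actual=N -> ctr[1]=0
Ev 4: PC=6 idx=0 pred=N actual=T -> ctr[0]=1
Ev 5: PC=5 idx=1 pred=N actual=T -> ctr[1]=1
Ev 6: PC=6 idx=0 pred=N actual=N -> ctr[0]=0
Ev 7: PC=4 idx=0 pred=N actual=T -> ctr[0]=1
Ev 8: PC=6 idx=0 pred=N actual=T -> ctr[0]=2
Ev 9: PC=5 idx=1 pred=N actual=T -> ctr[1]=2
Ev 10: PC=5 idx=1 pred=T actual=N -> ctr[1]=1
Ev 11: PC=5 idx=1 pred=N actual=T -> ctr[1]=2

Answer: N N N N N N N N N T N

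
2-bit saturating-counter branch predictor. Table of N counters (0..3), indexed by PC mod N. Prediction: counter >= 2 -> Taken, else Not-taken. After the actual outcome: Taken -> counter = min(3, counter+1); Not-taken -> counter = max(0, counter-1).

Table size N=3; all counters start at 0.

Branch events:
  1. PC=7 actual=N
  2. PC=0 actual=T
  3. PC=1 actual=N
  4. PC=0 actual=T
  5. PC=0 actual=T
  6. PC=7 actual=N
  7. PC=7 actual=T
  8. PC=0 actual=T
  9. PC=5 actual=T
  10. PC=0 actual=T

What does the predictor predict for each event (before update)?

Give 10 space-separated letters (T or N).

Answer: N N N N T N N T N T

Derivation:
Ev 1: PC=7 idx=1 pred=N actual=N -> ctr[1]=0
Ev 2: PC=0 idx=0 pred=N actual=T -> ctr[0]=1
Ev 3: PC=1 idx=1 pred=N actual=N -> ctr[1]=0
Ev 4: PC=0 idx=0 pred=N actual=T -> ctr[0]=2
Ev 5: PC=0 idx=0 pred=T actual=T -> ctr[0]=3
Ev 6: PC=7 idx=1 pred=N actual=N -> ctr[1]=0
Ev 7: PC=7 idx=1 pred=N actual=T -> ctr[1]=1
Ev 8: PC=0 idx=0 pred=T actual=T -> ctr[0]=3
Ev 9: PC=5 idx=2 pred=N actual=T -> ctr[2]=1
Ev 10: PC=0 idx=0 pred=T actual=T -> ctr[0]=3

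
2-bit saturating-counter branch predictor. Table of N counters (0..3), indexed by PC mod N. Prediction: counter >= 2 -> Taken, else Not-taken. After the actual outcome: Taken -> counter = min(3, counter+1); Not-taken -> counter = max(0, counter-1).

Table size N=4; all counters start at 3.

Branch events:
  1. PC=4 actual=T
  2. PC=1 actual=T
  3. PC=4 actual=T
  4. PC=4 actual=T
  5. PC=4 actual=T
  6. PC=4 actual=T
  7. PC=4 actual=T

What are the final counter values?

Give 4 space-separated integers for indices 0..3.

Ev 1: PC=4 idx=0 pred=T actual=T -> ctr[0]=3
Ev 2: PC=1 idx=1 pred=T actual=T -> ctr[1]=3
Ev 3: PC=4 idx=0 pred=T actual=T -> ctr[0]=3
Ev 4: PC=4 idx=0 pred=T actual=T -> ctr[0]=3
Ev 5: PC=4 idx=0 pred=T actual=T -> ctr[0]=3
Ev 6: PC=4 idx=0 pred=T actual=T -> ctr[0]=3
Ev 7: PC=4 idx=0 pred=T actual=T -> ctr[0]=3

Answer: 3 3 3 3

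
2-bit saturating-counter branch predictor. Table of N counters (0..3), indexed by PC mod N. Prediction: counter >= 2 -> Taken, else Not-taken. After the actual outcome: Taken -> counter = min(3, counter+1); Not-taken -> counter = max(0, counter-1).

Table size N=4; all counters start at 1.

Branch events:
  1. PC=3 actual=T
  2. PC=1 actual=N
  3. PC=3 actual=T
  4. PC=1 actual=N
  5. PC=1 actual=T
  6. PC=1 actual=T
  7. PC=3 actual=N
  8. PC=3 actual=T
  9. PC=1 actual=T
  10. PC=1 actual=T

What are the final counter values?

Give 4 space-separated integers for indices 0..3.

Answer: 1 3 1 3

Derivation:
Ev 1: PC=3 idx=3 pred=N actual=T -> ctr[3]=2
Ev 2: PC=1 idx=1 pred=N actual=N -> ctr[1]=0
Ev 3: PC=3 idx=3 pred=T actual=T -> ctr[3]=3
Ev 4: PC=1 idx=1 pred=N actual=N -> ctr[1]=0
Ev 5: PC=1 idx=1 pred=N actual=T -> ctr[1]=1
Ev 6: PC=1 idx=1 pred=N actual=T -> ctr[1]=2
Ev 7: PC=3 idx=3 pred=T actual=N -> ctr[3]=2
Ev 8: PC=3 idx=3 pred=T actual=T -> ctr[3]=3
Ev 9: PC=1 idx=1 pred=T actual=T -> ctr[1]=3
Ev 10: PC=1 idx=1 pred=T actual=T -> ctr[1]=3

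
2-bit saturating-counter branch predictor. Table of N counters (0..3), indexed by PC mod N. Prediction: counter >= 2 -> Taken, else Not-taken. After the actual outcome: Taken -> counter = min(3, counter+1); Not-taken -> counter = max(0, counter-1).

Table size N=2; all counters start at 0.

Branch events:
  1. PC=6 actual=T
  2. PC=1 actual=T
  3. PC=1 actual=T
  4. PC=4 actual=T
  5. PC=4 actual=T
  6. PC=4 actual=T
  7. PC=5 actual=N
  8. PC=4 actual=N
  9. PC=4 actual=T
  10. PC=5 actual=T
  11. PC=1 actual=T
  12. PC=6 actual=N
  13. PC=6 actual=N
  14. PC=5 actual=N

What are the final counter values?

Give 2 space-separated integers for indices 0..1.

Ev 1: PC=6 idx=0 pred=N actual=T -> ctr[0]=1
Ev 2: PC=1 idx=1 pred=N actual=T -> ctr[1]=1
Ev 3: PC=1 idx=1 pred=N actual=T -> ctr[1]=2
Ev 4: PC=4 idx=0 pred=N actual=T -> ctr[0]=2
Ev 5: PC=4 idx=0 pred=T actual=T -> ctr[0]=3
Ev 6: PC=4 idx=0 pred=T actual=T -> ctr[0]=3
Ev 7: PC=5 idx=1 pred=T actual=N -> ctr[1]=1
Ev 8: PC=4 idx=0 pred=T actual=N -> ctr[0]=2
Ev 9: PC=4 idx=0 pred=T actual=T -> ctr[0]=3
Ev 10: PC=5 idx=1 pred=N actual=T -> ctr[1]=2
Ev 11: PC=1 idx=1 pred=T actual=T -> ctr[1]=3
Ev 12: PC=6 idx=0 pred=T actual=N -> ctr[0]=2
Ev 13: PC=6 idx=0 pred=T actual=N -> ctr[0]=1
Ev 14: PC=5 idx=1 pred=T actual=N -> ctr[1]=2

Answer: 1 2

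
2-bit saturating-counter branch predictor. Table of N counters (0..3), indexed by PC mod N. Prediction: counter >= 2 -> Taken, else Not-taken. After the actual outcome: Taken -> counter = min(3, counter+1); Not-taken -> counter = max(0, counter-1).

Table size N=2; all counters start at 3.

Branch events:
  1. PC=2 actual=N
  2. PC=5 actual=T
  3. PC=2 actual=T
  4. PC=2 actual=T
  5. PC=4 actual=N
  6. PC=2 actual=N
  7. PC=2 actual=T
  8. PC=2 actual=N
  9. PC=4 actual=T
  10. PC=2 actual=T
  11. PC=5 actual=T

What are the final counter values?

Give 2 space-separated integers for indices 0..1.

Answer: 3 3

Derivation:
Ev 1: PC=2 idx=0 pred=T actual=N -> ctr[0]=2
Ev 2: PC=5 idx=1 pred=T actual=T -> ctr[1]=3
Ev 3: PC=2 idx=0 pred=T actual=T -> ctr[0]=3
Ev 4: PC=2 idx=0 pred=T actual=T -> ctr[0]=3
Ev 5: PC=4 idx=0 pred=T actual=N -> ctr[0]=2
Ev 6: PC=2 idx=0 pred=T actual=N -> ctr[0]=1
Ev 7: PC=2 idx=0 pred=N actual=T -> ctr[0]=2
Ev 8: PC=2 idx=0 pred=T actual=N -> ctr[0]=1
Ev 9: PC=4 idx=0 pred=N actual=T -> ctr[0]=2
Ev 10: PC=2 idx=0 pred=T actual=T -> ctr[0]=3
Ev 11: PC=5 idx=1 pred=T actual=T -> ctr[1]=3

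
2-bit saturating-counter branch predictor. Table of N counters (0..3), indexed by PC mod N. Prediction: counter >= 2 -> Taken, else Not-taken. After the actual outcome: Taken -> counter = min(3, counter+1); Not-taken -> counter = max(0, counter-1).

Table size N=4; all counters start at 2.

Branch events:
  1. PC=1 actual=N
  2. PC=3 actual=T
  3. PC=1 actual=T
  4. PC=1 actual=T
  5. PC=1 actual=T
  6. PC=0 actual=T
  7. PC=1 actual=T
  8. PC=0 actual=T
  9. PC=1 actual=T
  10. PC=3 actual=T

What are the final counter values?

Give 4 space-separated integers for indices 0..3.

Answer: 3 3 2 3

Derivation:
Ev 1: PC=1 idx=1 pred=T actual=N -> ctr[1]=1
Ev 2: PC=3 idx=3 pred=T actual=T -> ctr[3]=3
Ev 3: PC=1 idx=1 pred=N actual=T -> ctr[1]=2
Ev 4: PC=1 idx=1 pred=T actual=T -> ctr[1]=3
Ev 5: PC=1 idx=1 pred=T actual=T -> ctr[1]=3
Ev 6: PC=0 idx=0 pred=T actual=T -> ctr[0]=3
Ev 7: PC=1 idx=1 pred=T actual=T -> ctr[1]=3
Ev 8: PC=0 idx=0 pred=T actual=T -> ctr[0]=3
Ev 9: PC=1 idx=1 pred=T actual=T -> ctr[1]=3
Ev 10: PC=3 idx=3 pred=T actual=T -> ctr[3]=3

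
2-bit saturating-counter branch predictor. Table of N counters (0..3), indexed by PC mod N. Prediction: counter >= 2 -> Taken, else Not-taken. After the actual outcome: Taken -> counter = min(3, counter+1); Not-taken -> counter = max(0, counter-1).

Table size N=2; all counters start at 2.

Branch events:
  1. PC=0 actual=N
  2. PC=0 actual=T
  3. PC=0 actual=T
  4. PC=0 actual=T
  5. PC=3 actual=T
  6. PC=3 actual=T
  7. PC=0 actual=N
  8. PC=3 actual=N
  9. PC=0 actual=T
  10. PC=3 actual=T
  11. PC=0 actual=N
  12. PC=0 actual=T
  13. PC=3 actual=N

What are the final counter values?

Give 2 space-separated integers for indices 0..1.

Answer: 3 2

Derivation:
Ev 1: PC=0 idx=0 pred=T actual=N -> ctr[0]=1
Ev 2: PC=0 idx=0 pred=N actual=T -> ctr[0]=2
Ev 3: PC=0 idx=0 pred=T actual=T -> ctr[0]=3
Ev 4: PC=0 idx=0 pred=T actual=T -> ctr[0]=3
Ev 5: PC=3 idx=1 pred=T actual=T -> ctr[1]=3
Ev 6: PC=3 idx=1 pred=T actual=T -> ctr[1]=3
Ev 7: PC=0 idx=0 pred=T actual=N -> ctr[0]=2
Ev 8: PC=3 idx=1 pred=T actual=N -> ctr[1]=2
Ev 9: PC=0 idx=0 pred=T actual=T -> ctr[0]=3
Ev 10: PC=3 idx=1 pred=T actual=T -> ctr[1]=3
Ev 11: PC=0 idx=0 pred=T actual=N -> ctr[0]=2
Ev 12: PC=0 idx=0 pred=T actual=T -> ctr[0]=3
Ev 13: PC=3 idx=1 pred=T actual=N -> ctr[1]=2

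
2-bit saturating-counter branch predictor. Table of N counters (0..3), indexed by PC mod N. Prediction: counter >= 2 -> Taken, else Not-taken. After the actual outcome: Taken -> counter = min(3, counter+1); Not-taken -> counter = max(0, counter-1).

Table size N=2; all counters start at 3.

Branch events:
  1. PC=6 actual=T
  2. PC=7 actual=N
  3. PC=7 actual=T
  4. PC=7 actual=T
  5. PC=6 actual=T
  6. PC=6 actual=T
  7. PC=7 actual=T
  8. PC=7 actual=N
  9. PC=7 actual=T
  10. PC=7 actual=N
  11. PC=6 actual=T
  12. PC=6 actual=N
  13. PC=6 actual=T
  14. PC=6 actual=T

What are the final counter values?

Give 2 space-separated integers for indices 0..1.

Ev 1: PC=6 idx=0 pred=T actual=T -> ctr[0]=3
Ev 2: PC=7 idx=1 pred=T actual=N -> ctr[1]=2
Ev 3: PC=7 idx=1 pred=T actual=T -> ctr[1]=3
Ev 4: PC=7 idx=1 pred=T actual=T -> ctr[1]=3
Ev 5: PC=6 idx=0 pred=T actual=T -> ctr[0]=3
Ev 6: PC=6 idx=0 pred=T actual=T -> ctr[0]=3
Ev 7: PC=7 idx=1 pred=T actual=T -> ctr[1]=3
Ev 8: PC=7 idx=1 pred=T actual=N -> ctr[1]=2
Ev 9: PC=7 idx=1 pred=T actual=T -> ctr[1]=3
Ev 10: PC=7 idx=1 pred=T actual=N -> ctr[1]=2
Ev 11: PC=6 idx=0 pred=T actual=T -> ctr[0]=3
Ev 12: PC=6 idx=0 pred=T actual=N -> ctr[0]=2
Ev 13: PC=6 idx=0 pred=T actual=T -> ctr[0]=3
Ev 14: PC=6 idx=0 pred=T actual=T -> ctr[0]=3

Answer: 3 2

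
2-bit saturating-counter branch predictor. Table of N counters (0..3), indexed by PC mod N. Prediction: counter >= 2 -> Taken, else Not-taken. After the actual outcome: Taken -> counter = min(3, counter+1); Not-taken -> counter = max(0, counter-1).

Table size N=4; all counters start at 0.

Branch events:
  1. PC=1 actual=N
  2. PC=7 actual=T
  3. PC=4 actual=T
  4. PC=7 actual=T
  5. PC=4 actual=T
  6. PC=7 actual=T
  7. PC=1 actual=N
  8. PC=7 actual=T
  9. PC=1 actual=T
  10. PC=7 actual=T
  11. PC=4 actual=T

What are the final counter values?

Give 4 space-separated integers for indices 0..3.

Answer: 3 1 0 3

Derivation:
Ev 1: PC=1 idx=1 pred=N actual=N -> ctr[1]=0
Ev 2: PC=7 idx=3 pred=N actual=T -> ctr[3]=1
Ev 3: PC=4 idx=0 pred=N actual=T -> ctr[0]=1
Ev 4: PC=7 idx=3 pred=N actual=T -> ctr[3]=2
Ev 5: PC=4 idx=0 pred=N actual=T -> ctr[0]=2
Ev 6: PC=7 idx=3 pred=T actual=T -> ctr[3]=3
Ev 7: PC=1 idx=1 pred=N actual=N -> ctr[1]=0
Ev 8: PC=7 idx=3 pred=T actual=T -> ctr[3]=3
Ev 9: PC=1 idx=1 pred=N actual=T -> ctr[1]=1
Ev 10: PC=7 idx=3 pred=T actual=T -> ctr[3]=3
Ev 11: PC=4 idx=0 pred=T actual=T -> ctr[0]=3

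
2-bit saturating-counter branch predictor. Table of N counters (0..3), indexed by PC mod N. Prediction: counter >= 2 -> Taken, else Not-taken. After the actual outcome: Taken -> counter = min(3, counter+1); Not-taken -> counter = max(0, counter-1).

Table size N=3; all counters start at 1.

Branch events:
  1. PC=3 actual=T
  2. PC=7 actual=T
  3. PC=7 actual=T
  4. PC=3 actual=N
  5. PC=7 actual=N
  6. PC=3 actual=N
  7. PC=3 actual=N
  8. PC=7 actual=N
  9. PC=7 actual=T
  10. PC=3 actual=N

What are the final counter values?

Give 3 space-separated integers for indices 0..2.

Answer: 0 2 1

Derivation:
Ev 1: PC=3 idx=0 pred=N actual=T -> ctr[0]=2
Ev 2: PC=7 idx=1 pred=N actual=T -> ctr[1]=2
Ev 3: PC=7 idx=1 pred=T actual=T -> ctr[1]=3
Ev 4: PC=3 idx=0 pred=T actual=N -> ctr[0]=1
Ev 5: PC=7 idx=1 pred=T actual=N -> ctr[1]=2
Ev 6: PC=3 idx=0 pred=N actual=N -> ctr[0]=0
Ev 7: PC=3 idx=0 pred=N actual=N -> ctr[0]=0
Ev 8: PC=7 idx=1 pred=T actual=N -> ctr[1]=1
Ev 9: PC=7 idx=1 pred=N actual=T -> ctr[1]=2
Ev 10: PC=3 idx=0 pred=N actual=N -> ctr[0]=0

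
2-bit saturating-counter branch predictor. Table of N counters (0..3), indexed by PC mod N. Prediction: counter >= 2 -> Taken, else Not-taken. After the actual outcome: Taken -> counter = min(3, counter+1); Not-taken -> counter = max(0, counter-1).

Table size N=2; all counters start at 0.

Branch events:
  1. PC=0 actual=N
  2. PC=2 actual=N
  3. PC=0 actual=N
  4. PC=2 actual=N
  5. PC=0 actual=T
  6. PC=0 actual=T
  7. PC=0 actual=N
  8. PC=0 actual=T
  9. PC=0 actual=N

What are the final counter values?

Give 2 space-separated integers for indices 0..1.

Answer: 1 0

Derivation:
Ev 1: PC=0 idx=0 pred=N actual=N -> ctr[0]=0
Ev 2: PC=2 idx=0 pred=N actual=N -> ctr[0]=0
Ev 3: PC=0 idx=0 pred=N actual=N -> ctr[0]=0
Ev 4: PC=2 idx=0 pred=N actual=N -> ctr[0]=0
Ev 5: PC=0 idx=0 pred=N actual=T -> ctr[0]=1
Ev 6: PC=0 idx=0 pred=N actual=T -> ctr[0]=2
Ev 7: PC=0 idx=0 pred=T actual=N -> ctr[0]=1
Ev 8: PC=0 idx=0 pred=N actual=T -> ctr[0]=2
Ev 9: PC=0 idx=0 pred=T actual=N -> ctr[0]=1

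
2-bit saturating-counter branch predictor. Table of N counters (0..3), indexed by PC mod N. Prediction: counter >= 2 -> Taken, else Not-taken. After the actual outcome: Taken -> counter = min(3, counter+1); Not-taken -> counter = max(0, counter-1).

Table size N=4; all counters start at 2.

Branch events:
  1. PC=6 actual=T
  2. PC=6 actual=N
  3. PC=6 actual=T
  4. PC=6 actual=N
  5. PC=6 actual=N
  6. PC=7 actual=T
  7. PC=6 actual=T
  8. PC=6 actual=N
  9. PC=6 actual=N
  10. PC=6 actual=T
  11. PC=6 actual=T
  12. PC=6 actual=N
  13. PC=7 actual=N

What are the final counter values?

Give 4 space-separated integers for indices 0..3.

Ev 1: PC=6 idx=2 pred=T actual=T -> ctr[2]=3
Ev 2: PC=6 idx=2 pred=T actual=N -> ctr[2]=2
Ev 3: PC=6 idx=2 pred=T actual=T -> ctr[2]=3
Ev 4: PC=6 idx=2 pred=T actual=N -> ctr[2]=2
Ev 5: PC=6 idx=2 pred=T actual=N -> ctr[2]=1
Ev 6: PC=7 idx=3 pred=T actual=T -> ctr[3]=3
Ev 7: PC=6 idx=2 pred=N actual=T -> ctr[2]=2
Ev 8: PC=6 idx=2 pred=T actual=N -> ctr[2]=1
Ev 9: PC=6 idx=2 pred=N actual=N -> ctr[2]=0
Ev 10: PC=6 idx=2 pred=N actual=T -> ctr[2]=1
Ev 11: PC=6 idx=2 pred=N actual=T -> ctr[2]=2
Ev 12: PC=6 idx=2 pred=T actual=N -> ctr[2]=1
Ev 13: PC=7 idx=3 pred=T actual=N -> ctr[3]=2

Answer: 2 2 1 2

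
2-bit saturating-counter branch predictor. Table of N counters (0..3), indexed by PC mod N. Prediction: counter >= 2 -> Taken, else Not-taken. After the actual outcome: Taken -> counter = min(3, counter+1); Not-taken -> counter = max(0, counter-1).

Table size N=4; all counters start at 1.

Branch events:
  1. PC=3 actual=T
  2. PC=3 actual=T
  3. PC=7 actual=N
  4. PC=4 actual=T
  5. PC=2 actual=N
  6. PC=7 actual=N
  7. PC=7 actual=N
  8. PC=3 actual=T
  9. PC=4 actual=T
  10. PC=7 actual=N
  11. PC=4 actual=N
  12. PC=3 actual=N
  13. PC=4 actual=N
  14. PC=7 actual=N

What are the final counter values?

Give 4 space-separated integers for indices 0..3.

Answer: 1 1 0 0

Derivation:
Ev 1: PC=3 idx=3 pred=N actual=T -> ctr[3]=2
Ev 2: PC=3 idx=3 pred=T actual=T -> ctr[3]=3
Ev 3: PC=7 idx=3 pred=T actual=N -> ctr[3]=2
Ev 4: PC=4 idx=0 pred=N actual=T -> ctr[0]=2
Ev 5: PC=2 idx=2 pred=N actual=N -> ctr[2]=0
Ev 6: PC=7 idx=3 pred=T actual=N -> ctr[3]=1
Ev 7: PC=7 idx=3 pred=N actual=N -> ctr[3]=0
Ev 8: PC=3 idx=3 pred=N actual=T -> ctr[3]=1
Ev 9: PC=4 idx=0 pred=T actual=T -> ctr[0]=3
Ev 10: PC=7 idx=3 pred=N actual=N -> ctr[3]=0
Ev 11: PC=4 idx=0 pred=T actual=N -> ctr[0]=2
Ev 12: PC=3 idx=3 pred=N actual=N -> ctr[3]=0
Ev 13: PC=4 idx=0 pred=T actual=N -> ctr[0]=1
Ev 14: PC=7 idx=3 pred=N actual=N -> ctr[3]=0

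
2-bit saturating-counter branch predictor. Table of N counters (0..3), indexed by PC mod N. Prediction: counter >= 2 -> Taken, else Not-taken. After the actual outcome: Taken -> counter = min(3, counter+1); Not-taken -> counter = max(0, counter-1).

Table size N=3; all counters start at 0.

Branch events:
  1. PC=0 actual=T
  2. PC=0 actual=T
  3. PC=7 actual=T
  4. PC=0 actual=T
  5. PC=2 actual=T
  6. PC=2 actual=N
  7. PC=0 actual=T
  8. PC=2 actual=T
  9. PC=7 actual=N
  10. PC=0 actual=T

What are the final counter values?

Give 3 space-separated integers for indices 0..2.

Answer: 3 0 1

Derivation:
Ev 1: PC=0 idx=0 pred=N actual=T -> ctr[0]=1
Ev 2: PC=0 idx=0 pred=N actual=T -> ctr[0]=2
Ev 3: PC=7 idx=1 pred=N actual=T -> ctr[1]=1
Ev 4: PC=0 idx=0 pred=T actual=T -> ctr[0]=3
Ev 5: PC=2 idx=2 pred=N actual=T -> ctr[2]=1
Ev 6: PC=2 idx=2 pred=N actual=N -> ctr[2]=0
Ev 7: PC=0 idx=0 pred=T actual=T -> ctr[0]=3
Ev 8: PC=2 idx=2 pred=N actual=T -> ctr[2]=1
Ev 9: PC=7 idx=1 pred=N actual=N -> ctr[1]=0
Ev 10: PC=0 idx=0 pred=T actual=T -> ctr[0]=3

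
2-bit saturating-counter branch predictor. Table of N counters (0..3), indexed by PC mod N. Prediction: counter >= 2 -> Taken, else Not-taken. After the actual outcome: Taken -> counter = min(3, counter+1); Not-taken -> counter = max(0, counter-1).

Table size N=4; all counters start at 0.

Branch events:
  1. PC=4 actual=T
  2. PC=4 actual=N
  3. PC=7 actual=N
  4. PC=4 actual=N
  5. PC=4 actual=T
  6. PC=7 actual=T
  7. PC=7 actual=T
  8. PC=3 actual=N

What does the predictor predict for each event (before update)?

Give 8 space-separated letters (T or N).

Answer: N N N N N N N T

Derivation:
Ev 1: PC=4 idx=0 pred=N actual=T -> ctr[0]=1
Ev 2: PC=4 idx=0 pred=N actual=N -> ctr[0]=0
Ev 3: PC=7 idx=3 pred=N actual=N -> ctr[3]=0
Ev 4: PC=4 idx=0 pred=N actual=N -> ctr[0]=0
Ev 5: PC=4 idx=0 pred=N actual=T -> ctr[0]=1
Ev 6: PC=7 idx=3 pred=N actual=T -> ctr[3]=1
Ev 7: PC=7 idx=3 pred=N actual=T -> ctr[3]=2
Ev 8: PC=3 idx=3 pred=T actual=N -> ctr[3]=1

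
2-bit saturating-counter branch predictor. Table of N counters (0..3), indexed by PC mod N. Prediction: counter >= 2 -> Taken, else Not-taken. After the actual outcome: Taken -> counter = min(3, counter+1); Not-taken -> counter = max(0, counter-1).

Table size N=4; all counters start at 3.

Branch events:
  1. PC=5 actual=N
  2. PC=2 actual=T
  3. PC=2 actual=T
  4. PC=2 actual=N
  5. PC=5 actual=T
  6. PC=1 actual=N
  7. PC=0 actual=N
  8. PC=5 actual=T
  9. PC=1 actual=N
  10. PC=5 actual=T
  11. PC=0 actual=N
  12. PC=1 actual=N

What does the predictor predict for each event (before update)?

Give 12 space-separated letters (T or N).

Ev 1: PC=5 idx=1 pred=T actual=N -> ctr[1]=2
Ev 2: PC=2 idx=2 pred=T actual=T -> ctr[2]=3
Ev 3: PC=2 idx=2 pred=T actual=T -> ctr[2]=3
Ev 4: PC=2 idx=2 pred=T actual=N -> ctr[2]=2
Ev 5: PC=5 idx=1 pred=T actual=T -> ctr[1]=3
Ev 6: PC=1 idx=1 pred=T actual=N -> ctr[1]=2
Ev 7: PC=0 idx=0 pred=T actual=N -> ctr[0]=2
Ev 8: PC=5 idx=1 pred=T actual=T -> ctr[1]=3
Ev 9: PC=1 idx=1 pred=T actual=N -> ctr[1]=2
Ev 10: PC=5 idx=1 pred=T actual=T -> ctr[1]=3
Ev 11: PC=0 idx=0 pred=T actual=N -> ctr[0]=1
Ev 12: PC=1 idx=1 pred=T actual=N -> ctr[1]=2

Answer: T T T T T T T T T T T T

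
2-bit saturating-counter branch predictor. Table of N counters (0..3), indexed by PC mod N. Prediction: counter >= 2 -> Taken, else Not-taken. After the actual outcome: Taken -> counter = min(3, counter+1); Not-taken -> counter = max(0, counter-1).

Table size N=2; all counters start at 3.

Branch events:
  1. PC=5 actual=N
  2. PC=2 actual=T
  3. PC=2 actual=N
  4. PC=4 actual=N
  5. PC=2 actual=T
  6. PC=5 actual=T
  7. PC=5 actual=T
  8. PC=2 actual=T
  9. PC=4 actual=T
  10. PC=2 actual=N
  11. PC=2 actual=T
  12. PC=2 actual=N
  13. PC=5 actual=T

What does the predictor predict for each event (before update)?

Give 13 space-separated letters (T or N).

Ev 1: PC=5 idx=1 pred=T actual=N -> ctr[1]=2
Ev 2: PC=2 idx=0 pred=T actual=T -> ctr[0]=3
Ev 3: PC=2 idx=0 pred=T actual=N -> ctr[0]=2
Ev 4: PC=4 idx=0 pred=T actual=N -> ctr[0]=1
Ev 5: PC=2 idx=0 pred=N actual=T -> ctr[0]=2
Ev 6: PC=5 idx=1 pred=T actual=T -> ctr[1]=3
Ev 7: PC=5 idx=1 pred=T actual=T -> ctr[1]=3
Ev 8: PC=2 idx=0 pred=T actual=T -> ctr[0]=3
Ev 9: PC=4 idx=0 pred=T actual=T -> ctr[0]=3
Ev 10: PC=2 idx=0 pred=T actual=N -> ctr[0]=2
Ev 11: PC=2 idx=0 pred=T actual=T -> ctr[0]=3
Ev 12: PC=2 idx=0 pred=T actual=N -> ctr[0]=2
Ev 13: PC=5 idx=1 pred=T actual=T -> ctr[1]=3

Answer: T T T T N T T T T T T T T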